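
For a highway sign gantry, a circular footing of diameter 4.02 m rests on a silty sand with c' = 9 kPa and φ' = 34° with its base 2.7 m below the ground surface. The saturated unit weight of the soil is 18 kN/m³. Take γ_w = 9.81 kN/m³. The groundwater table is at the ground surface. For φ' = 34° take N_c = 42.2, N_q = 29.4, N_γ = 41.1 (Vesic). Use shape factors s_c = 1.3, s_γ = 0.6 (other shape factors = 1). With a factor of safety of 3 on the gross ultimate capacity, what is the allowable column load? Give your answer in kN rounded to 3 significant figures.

P_all ≈ 6560 kN

γ' = 18 − 9.81 = 8.19 kN/m³ (submerged throughout). q = 8.19 × 2.7 = 22.113 kPa; the same γ' applies in the ½γBN_γ term.
c·N_c·s_c = 9 × 42.2 × 1.3 = 493.74 kPa
q·N_q = 22.113 × 29.4 = 650.12 kPa
0.5·γ·B·N_γ·s_γ = 0.5 × 8.19 × 4.02 × 41.1 × 0.6 = 405.95 kPa
q_ult = 493.74 + 650.12 + 405.95 = 1549.8 kPa.
Gross allowable pressure q_all = 1549.8 / 3 = 516.6 kPa.
Footing area = 12.6923 m², so allowable column load = 516.6 × 12.6923 = 6556.9 kN.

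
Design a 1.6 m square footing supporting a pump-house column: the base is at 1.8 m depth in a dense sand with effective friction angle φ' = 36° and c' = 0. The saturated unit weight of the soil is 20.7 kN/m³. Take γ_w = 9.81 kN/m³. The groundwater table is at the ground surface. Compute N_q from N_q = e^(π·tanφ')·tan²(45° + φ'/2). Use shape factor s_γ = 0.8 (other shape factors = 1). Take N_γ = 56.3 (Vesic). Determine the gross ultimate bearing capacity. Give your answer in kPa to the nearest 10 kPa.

q_ult ≈ 1130 kPa

tan36° = 0.7265, so N_q = e^(π×0.7265)·tan²(63°) = 9.801 × 3.852 = 37.75.
Water table at ground surface, so effective unit weight γ' = 20.7 − 9.81 = 10.89 kN/m³ is used throughout; overburden q = 10.89 × 1.8 = 19.602 kPa; the same γ' applies in the ½γBN_γ term.
Surcharge term q·N_q = 19.602 × 37.752 = 740.02 kPa; self-weight term 0.5·γ·B·N_γ·s_γ = 0.5 × 10.89 × 1.6 × 56.3 × 0.8 = 392.39 kPa.
q_ult = 740.02 + 392.39 = 1132.4 kPa.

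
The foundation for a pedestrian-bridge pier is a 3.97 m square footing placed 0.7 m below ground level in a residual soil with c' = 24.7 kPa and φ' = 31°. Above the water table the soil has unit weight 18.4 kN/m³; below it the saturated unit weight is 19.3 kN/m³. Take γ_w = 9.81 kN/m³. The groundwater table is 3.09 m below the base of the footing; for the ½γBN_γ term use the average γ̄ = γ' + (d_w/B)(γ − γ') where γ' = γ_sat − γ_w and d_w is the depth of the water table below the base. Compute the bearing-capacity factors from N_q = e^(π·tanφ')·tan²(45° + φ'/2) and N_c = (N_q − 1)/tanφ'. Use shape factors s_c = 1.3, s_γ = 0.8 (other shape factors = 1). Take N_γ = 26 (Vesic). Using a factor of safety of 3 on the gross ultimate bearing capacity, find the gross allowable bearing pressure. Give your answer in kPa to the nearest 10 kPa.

q_all ≈ 660 kPa

N_q = e^(π·tan31°)·tan²(60.5°) = 20.63; N_c = (N_q − 1)/tanφ' = 32.67.
q = γ·D_f = 18.4 × 0.7 = 12.88 kPa.
γ' = 9.49 kN/m³; averaging over the depth B below the base, γ̄ = γ' + (d_w/B)(γ − γ') = 16.425 kN/m³.
c·N_c·s_c = 24.7 × 32.671 × 1.3 = 1049.1 kPa
q·N_q = 12.88 × 20.631 = 265.72 kPa
0.5·γ·B·N_γ·s_γ = 0.5 × 16.425 × 3.97 × 26 × 0.8 = 678.15 kPa
q_ult = 1049.1 + 265.72 + 678.15 = 1992.9 kPa.
q_all = 1992.9 / 3 = 664.32 kPa.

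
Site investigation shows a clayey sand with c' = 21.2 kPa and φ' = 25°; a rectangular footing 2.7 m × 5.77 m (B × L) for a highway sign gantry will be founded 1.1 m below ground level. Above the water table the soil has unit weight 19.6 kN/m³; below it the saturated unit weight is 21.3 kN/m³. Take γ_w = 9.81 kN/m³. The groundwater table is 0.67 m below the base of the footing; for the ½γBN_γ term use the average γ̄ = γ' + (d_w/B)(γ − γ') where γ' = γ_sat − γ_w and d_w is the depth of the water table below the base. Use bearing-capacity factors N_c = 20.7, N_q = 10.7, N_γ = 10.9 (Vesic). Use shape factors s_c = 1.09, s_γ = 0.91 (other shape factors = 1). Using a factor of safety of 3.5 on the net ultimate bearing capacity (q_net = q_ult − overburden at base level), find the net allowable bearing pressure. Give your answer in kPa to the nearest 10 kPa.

q_all(net) ≈ 250 kPa

Effective surcharge at the founding depth q = γ·D_f = 19.6 × 1.1 = 21.56 kPa.
With d_w = 0.67 m < B, γ̄ = 11.49 + (0.67/2.7) × (19.6 − 11.49) = 13.502 kN/m³.
q_ult = c·N_c·s_c + q·N_q + 0.5·γ·B·N_γ·s_γ
     = 21.2 × 20.7 × 1.09 + 21.56 × 10.7 + 0.5 × 13.502 × 2.7 × 10.9 × 0.91
     = 478.34 + 230.69 + 180.81 = 889.83 kPa.
q_net = 889.83 − 21.56 = 868.27 kPa.
q_all(net) = 868.27 / 3.5 = 248.08 kPa.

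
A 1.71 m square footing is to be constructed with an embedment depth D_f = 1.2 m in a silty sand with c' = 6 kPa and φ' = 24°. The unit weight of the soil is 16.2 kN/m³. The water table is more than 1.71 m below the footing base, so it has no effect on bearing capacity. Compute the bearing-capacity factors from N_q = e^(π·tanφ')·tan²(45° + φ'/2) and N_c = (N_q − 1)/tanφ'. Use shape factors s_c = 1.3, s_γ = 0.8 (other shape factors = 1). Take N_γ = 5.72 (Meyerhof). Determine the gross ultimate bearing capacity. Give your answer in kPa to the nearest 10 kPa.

q_ult ≈ 400 kPa

tan24° = 0.4452, so N_q = e^(π×0.4452)·tan²(57°) = 4.05 × 2.371 = 9.6.
N_c = (9.6 − 1)/tan24° = 19.32.
q = γ·D_f = 16.2 × 1.2 = 19.44 kPa.
c·N_c·s_c = 6 × 19.324 × 1.3 = 150.72 kPa
q·N_q = 19.44 × 9.6034 = 186.69 kPa
0.5·γ·B·N_γ·s_γ = 0.5 × 16.2 × 1.71 × 5.72 × 0.8 = 63.382 kPa
q_ult = 150.72 + 186.69 + 63.382 = 400.8 kPa.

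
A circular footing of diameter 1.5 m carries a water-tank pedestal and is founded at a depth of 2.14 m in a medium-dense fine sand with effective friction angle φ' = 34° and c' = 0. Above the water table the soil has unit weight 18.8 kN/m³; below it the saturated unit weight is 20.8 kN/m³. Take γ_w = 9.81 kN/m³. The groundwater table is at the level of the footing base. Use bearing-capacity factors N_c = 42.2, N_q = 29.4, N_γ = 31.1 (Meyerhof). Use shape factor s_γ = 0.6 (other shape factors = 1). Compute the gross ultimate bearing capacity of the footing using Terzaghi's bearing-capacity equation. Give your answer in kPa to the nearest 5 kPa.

Overburden at base level: q = 18.8 × 2.14 = 40.232 kPa.
Below the base the soil is submerged, so the ½γBN_γ term uses γ' = 20.8 − 9.81 = 10.99 kN/m³.
Surcharge term q·N_q = 40.232 × 29.4 = 1182.8 kPa; self-weight term 0.5·γ·B·N_γ·s_γ = 0.5 × 10.99 × 1.5 × 31.1 × 0.6 = 153.81 kPa.
q_ult = 1182.8 + 153.81 = 1336.6 kPa.

q_ult ≈ 1335 kPa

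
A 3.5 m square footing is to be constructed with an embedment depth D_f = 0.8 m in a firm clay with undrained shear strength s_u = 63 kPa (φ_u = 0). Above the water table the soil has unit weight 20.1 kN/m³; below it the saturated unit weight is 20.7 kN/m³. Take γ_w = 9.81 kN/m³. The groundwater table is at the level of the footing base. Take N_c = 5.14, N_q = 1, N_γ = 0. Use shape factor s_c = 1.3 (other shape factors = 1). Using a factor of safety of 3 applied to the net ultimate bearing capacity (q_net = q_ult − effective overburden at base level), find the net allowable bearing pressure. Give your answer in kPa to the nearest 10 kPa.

Effective surcharge at the founding depth q = γ·D_f = 20.1 × 0.8 = 16.08 kPa.
q_ult = c·N_c·s_c + q·N_q
     = 63 × 5.14 × 1.3 + 16.08 × 1
     = 420.97 + 16.08 = 437.05 kPa.
Net ultimate: q_net = 437.05 − 16.08 = 420.97 kPa.
q_all(net) = 420.97 / 3 = 140.32 kPa.

q_all(net) ≈ 140 kPa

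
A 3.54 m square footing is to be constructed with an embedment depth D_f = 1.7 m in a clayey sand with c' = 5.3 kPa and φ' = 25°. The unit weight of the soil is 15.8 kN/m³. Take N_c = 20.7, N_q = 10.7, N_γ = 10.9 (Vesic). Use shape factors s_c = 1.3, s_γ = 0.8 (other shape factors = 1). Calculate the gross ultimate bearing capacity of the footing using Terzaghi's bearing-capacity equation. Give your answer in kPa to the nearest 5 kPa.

q = γ·D_f = 15.8 × 1.7 = 26.86 kPa.
c·N_c·s_c = 5.3 × 20.7 × 1.3 = 142.62 kPa
q·N_q = 26.86 × 10.7 = 287.4 kPa
0.5·γ·B·N_γ·s_γ = 0.5 × 15.8 × 3.54 × 10.9 × 0.8 = 243.86 kPa
q_ult = 142.62 + 287.4 + 243.86 = 673.89 kPa.

q_ult ≈ 675 kPa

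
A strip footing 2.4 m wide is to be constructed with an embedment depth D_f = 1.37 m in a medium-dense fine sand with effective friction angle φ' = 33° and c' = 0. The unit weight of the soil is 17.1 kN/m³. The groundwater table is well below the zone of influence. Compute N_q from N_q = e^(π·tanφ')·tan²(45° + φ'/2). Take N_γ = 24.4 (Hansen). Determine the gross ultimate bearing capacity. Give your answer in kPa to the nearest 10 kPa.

tan33° = 0.6494, so N_q = e^(π×0.6494)·tan²(61.5°) = 7.692 × 3.392 = 26.09.
q = γ·D_f = 17.1 × 1.37 = 23.427 kPa.
q·N_q = 23.427 × 26.092 = 611.26 kPa
0.5·γ·B·N_γ = 0.5 × 17.1 × 2.4 × 24.4 = 500.69 kPa
q_ult = 611.26 + 500.69 = 1111.9 kPa.

q_ult ≈ 1110 kPa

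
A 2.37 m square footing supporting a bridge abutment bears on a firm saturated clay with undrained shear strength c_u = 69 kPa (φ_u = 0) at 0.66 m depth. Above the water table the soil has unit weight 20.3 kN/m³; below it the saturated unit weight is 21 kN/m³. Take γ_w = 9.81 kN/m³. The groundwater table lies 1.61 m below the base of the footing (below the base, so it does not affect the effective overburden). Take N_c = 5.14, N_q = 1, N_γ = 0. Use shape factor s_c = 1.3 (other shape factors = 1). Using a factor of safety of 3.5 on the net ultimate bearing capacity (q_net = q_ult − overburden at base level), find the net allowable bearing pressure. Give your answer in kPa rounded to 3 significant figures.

Effective surcharge at the founding depth q = γ·D_f = 20.3 × 0.66 = 13.398 kPa.
q_ult = c·N_c·s_c + q·N_q
     = 69 × 5.14 × 1.3 + 13.398 × 1
     = 461.06 + 13.398 = 474.46 kPa.
q_net = 474.46 − 13.398 = 461.06 kPa.
q_all(net) = 461.06 / 3.5 = 131.73 kPa.

q_all(net) ≈ 132 kPa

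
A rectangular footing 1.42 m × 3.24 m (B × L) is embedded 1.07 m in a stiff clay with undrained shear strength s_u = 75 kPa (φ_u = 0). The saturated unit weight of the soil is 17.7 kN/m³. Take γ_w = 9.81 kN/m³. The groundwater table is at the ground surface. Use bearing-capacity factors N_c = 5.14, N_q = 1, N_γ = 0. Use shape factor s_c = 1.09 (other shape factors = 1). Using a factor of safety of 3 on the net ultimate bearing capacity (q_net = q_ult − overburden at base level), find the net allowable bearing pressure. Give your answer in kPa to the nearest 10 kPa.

q_all(net) ≈ 140 kPa

γ' = 17.7 − 9.81 = 7.89 kN/m³ (submerged throughout). q = 7.89 × 1.07 = 8.4423 kPa.
c·N_c·s_c = 75 × 5.14 × 1.09 = 420.2 kPa
q·N_q = 8.4423 × 1 = 8.4423 kPa
q_ult = 420.2 + 8.4423 = 428.64 kPa.
q_net = 428.64 − 8.4423 = 420.2 kPa.
q_all(net) = 420.2 / 3 = 140.07 kPa.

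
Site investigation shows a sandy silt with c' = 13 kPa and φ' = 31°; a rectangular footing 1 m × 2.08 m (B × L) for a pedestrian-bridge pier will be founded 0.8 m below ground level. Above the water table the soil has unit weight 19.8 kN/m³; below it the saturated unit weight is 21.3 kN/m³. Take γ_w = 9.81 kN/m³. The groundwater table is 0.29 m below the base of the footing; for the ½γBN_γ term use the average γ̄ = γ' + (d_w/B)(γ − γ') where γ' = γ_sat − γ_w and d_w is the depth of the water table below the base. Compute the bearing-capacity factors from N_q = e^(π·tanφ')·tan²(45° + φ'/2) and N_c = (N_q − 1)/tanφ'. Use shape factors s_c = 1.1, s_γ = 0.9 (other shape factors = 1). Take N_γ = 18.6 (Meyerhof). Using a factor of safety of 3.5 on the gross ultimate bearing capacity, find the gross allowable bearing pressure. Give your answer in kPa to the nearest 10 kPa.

N_q = e^(π·tan31°)·tan²(60.5°) = 20.63; N_c = (N_q − 1)/tanφ' = 32.67.
Effective surcharge at the founding depth q = γ·D_f = 19.8 × 0.8 = 15.84 kPa.
With d_w = 0.29 m < B, γ̄ = 11.49 + (0.29/1) × (19.8 − 11.49) = 13.9 kN/m³.
q_ult = c·N_c·s_c + q·N_q + 0.5·γ·B·N_γ·s_γ
     = 13 × 32.671 × 1.1 + 15.84 × 20.631 + 0.5 × 13.9 × 1 × 18.6 × 0.9
     = 467.2 + 326.79 + 116.34 = 910.33 kPa.
q_all = 910.33 / 3.5 = 260.09 kPa.

q_all ≈ 260 kPa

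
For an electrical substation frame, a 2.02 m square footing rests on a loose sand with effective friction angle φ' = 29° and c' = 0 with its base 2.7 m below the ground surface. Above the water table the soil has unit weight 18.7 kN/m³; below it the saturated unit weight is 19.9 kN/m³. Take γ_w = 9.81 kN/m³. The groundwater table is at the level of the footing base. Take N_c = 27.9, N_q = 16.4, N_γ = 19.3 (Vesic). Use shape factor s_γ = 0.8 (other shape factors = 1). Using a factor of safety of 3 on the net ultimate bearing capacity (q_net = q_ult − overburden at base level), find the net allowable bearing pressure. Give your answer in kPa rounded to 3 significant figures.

q_all(net) ≈ 312 kPa

q = γ·D_f = 18.7 × 2.7 = 50.49 kPa.
For the ½γBN_γ term take γ' = 19.9 − 9.81 = 10.09 kN/m³ (soil below base is submerged).
q·N_q = 50.49 × 16.4 = 828.04 kPa
0.5·γ·B·N_γ·s_γ = 0.5 × 10.09 × 2.02 × 19.3 × 0.8 = 157.35 kPa
q_ult = 828.04 + 157.35 = 985.38 kPa.
q_net = 985.38 − 50.49 = 934.89 kPa.
q_all(net) = 934.89 / 3 = 311.63 kPa.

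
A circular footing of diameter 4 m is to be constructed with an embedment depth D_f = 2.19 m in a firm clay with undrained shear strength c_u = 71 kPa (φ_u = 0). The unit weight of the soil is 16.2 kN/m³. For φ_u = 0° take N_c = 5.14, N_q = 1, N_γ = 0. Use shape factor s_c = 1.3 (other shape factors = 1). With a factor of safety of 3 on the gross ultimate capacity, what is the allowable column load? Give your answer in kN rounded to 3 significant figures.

P_all ≈ 2140 kN

Effective surcharge at the founding depth q = γ·D_f = 16.2 × 2.19 = 35.478 kPa.
q_ult = c·N_c·s_c + q·N_q
     = 71 × 5.14 × 1.3 + 35.478 × 1
     = 474.42 + 35.478 = 509.9 kPa.
Gross allowable pressure q_all = 509.9 / 3 = 169.97 kPa.
Footing area = 12.5664 m², so allowable column load = 169.97 × 12.5664 = 2135.9 kN.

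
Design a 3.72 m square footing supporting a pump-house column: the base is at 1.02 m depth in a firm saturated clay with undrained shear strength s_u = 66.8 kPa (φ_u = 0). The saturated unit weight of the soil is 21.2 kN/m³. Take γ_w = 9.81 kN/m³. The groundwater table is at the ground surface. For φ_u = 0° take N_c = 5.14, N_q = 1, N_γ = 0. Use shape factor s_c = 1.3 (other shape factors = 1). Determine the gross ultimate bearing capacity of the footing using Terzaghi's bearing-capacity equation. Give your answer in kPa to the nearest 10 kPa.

q_ult ≈ 460 kPa

Water table at ground surface, so effective unit weight γ' = 21.2 − 9.81 = 11.39 kN/m³ is used throughout; overburden q = 11.39 × 1.02 = 11.618 kPa.
Cohesion term c·N_c·s_c = 66.8 × 5.14 × 1.3 = 446.36 kPa; surcharge term q·N_q = 11.618 × 1 = 11.618 kPa.
q_ult = 446.36 + 11.618 = 457.98 kPa.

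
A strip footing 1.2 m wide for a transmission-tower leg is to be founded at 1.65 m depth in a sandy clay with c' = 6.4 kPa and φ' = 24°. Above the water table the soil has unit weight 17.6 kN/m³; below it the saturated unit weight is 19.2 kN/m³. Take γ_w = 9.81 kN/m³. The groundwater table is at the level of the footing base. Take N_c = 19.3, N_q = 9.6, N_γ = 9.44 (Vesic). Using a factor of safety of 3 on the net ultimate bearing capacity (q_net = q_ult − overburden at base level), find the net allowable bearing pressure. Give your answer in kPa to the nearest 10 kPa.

q_all(net) ≈ 140 kPa

Effective surcharge at the founding depth q = γ·D_f = 17.6 × 1.65 = 29.04 kPa.
The water table coincides with the base, so in the self-weight term γ → γ' = 9.39 kN/m³.
q_ult = c·N_c + q·N_q + 0.5·γ·B·N_γ
     = 6.4 × 19.3 + 29.04 × 9.6 + 0.5 × 9.39 × 1.2 × 9.44
     = 123.52 + 278.78 + 53.185 = 455.49 kPa.
q_net = 455.49 − 29.04 = 426.45 kPa.
q_all(net) = 426.45 / 3 = 142.15 kPa.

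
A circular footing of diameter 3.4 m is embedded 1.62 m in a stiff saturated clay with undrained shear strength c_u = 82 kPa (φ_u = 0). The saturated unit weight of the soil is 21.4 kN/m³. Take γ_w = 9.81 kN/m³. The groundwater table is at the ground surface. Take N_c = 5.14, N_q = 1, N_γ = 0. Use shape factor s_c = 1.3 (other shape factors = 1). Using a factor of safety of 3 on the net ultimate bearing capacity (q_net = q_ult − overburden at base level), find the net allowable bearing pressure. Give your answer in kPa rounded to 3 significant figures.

q_all(net) ≈ 183 kPa

With the water table at the surface the whole profile is submerged: γ' = 21.4 − 9.81 = 11.59 kN/m³, so q = γ'·D_f = 18.776 kPa.
q_ult = c·N_c·s_c + q·N_q
     = 82 × 5.14 × 1.3 + 18.776 × 1
     = 547.92 + 18.776 = 566.7 kPa.
q_net = 566.7 − 18.776 = 547.92 kPa.
q_all(net) = 547.92 / 3 = 182.64 kPa.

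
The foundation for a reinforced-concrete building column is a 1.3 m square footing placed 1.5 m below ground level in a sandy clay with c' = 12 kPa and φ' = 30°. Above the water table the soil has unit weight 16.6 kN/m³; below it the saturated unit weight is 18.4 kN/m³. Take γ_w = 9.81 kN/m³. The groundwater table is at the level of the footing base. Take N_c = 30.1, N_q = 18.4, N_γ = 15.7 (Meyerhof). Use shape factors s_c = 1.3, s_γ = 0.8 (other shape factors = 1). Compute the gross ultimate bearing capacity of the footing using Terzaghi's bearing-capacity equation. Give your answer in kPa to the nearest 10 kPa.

q_ult ≈ 1000 kPa

q = γ·D_f = 16.6 × 1.5 = 24.9 kPa.
For the ½γBN_γ term take γ' = 18.4 − 9.81 = 8.59 kN/m³ (soil below base is submerged).
c·N_c·s_c = 12 × 30.1 × 1.3 = 469.56 kPa
q·N_q = 24.9 × 18.4 = 458.16 kPa
0.5·γ·B·N_γ·s_γ = 0.5 × 8.59 × 1.3 × 15.7 × 0.8 = 70.129 kPa
q_ult = 469.56 + 458.16 + 70.129 = 997.85 kPa.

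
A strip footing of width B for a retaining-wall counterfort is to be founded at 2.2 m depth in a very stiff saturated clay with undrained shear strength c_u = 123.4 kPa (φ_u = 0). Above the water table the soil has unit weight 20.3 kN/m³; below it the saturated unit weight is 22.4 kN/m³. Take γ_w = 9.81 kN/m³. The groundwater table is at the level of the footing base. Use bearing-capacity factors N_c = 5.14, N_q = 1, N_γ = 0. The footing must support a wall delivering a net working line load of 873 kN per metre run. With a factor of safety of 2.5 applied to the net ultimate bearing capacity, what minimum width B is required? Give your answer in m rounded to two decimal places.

B = 3.44 m

Effective surcharge at the founding depth q = γ·D_f = 20.3 × 2.2 = 44.66 kPa.
q_ult = c·N_c + q·N_q
     = 123.4 × 5.14 + 44.66 × 1
     = 634.28 + 44.66 = 678.94 kPa.
For φ = 0 the ½γBN_γ term vanishes, so q_ult is independent of B. q_net = 678.94 − 44.66 = 634.28 kPa; q_all(net) = 634.28/2.5 = 253.71 kPa.
Required width B = w / q_all(net) = 873 / 253.71 = 3.441 m.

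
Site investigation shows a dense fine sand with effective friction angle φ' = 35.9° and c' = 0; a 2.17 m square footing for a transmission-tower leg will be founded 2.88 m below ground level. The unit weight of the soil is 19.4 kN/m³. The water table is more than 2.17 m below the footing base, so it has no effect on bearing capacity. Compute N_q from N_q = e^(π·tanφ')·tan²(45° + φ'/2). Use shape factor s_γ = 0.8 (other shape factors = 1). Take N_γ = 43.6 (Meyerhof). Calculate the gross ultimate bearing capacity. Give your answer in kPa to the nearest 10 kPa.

q_ult ≈ 2820 kPa

tan35.9° = 0.7239, so N_q = e^(π×0.7239)·tan²(62.95°) = 9.719 × 3.835 = 37.28.
Overburden at base level: q = 19.4 × 2.88 = 55.872 kPa.
Surcharge term q·N_q = 55.872 × 37.277 = 2082.7 kPa; self-weight term 0.5·γ·B·N_γ·s_γ = 0.5 × 19.4 × 2.17 × 43.6 × 0.8 = 734.19 kPa.
q_ult = 2082.7 + 734.19 = 2816.9 kPa.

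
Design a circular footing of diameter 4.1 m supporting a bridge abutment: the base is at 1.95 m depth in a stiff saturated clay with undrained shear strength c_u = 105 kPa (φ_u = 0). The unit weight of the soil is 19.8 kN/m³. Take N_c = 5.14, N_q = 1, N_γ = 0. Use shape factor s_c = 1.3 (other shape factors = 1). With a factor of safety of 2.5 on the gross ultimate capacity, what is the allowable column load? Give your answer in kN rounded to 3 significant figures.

q = γ·D_f = 19.8 × 1.95 = 38.61 kPa.
c·N_c·s_c = 105 × 5.14 × 1.3 = 701.61 kPa
q·N_q = 38.61 × 1 = 38.61 kPa
q_ult = 701.61 + 38.61 = 740.22 kPa.
Gross allowable pressure q_all = 740.22 / 2.5 = 296.09 kPa.
Footing area = 13.2025 m², so allowable column load = 296.09 × 13.2025 = 3909.1 kN.

P_all ≈ 3910 kN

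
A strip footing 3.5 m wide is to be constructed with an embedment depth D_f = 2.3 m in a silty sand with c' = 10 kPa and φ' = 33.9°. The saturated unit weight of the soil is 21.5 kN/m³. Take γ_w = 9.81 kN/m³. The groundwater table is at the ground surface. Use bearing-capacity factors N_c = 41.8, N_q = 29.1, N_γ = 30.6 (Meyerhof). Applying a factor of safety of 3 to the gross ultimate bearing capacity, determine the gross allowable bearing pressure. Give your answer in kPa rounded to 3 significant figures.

q_all ≈ 609 kPa

With the water table at the surface the whole profile is submerged: γ' = 21.5 − 9.81 = 11.69 kN/m³, so q = γ'·D_f = 26.887 kPa; the same γ' applies in the ½γBN_γ term.
q_ult = c·N_c + q·N_q + 0.5·γ·B·N_γ
     = 10 × 41.8 + 26.887 × 29.1 + 0.5 × 11.69 × 3.5 × 30.6
     = 418 + 782.41 + 626 = 1826.4 kPa.
q_all = q_ult / FS = 1826.4 / 3 = 608.8 kPa.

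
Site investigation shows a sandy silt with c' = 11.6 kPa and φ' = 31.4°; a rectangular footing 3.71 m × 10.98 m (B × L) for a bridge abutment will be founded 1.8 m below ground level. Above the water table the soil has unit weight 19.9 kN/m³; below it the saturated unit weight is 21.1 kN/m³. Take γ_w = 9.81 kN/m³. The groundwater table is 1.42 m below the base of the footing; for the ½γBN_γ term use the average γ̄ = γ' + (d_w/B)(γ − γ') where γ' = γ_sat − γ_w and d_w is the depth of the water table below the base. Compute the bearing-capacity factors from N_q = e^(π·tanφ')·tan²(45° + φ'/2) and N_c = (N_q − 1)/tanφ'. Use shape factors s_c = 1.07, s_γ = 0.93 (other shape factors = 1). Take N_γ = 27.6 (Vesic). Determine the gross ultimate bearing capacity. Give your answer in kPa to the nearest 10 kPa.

tan31.4° = 0.6104, so N_q = e^(π×0.6104)·tan²(60.7°) = 6.805 × 3.175 = 21.61.
N_c = (21.61 − 1)/tan31.4° = 33.76.
Effective surcharge at the founding depth q = γ·D_f = 19.9 × 1.8 = 35.82 kPa.
With d_w = 1.42 m < B, γ̄ = 11.29 + (1.42/3.71) × (19.9 − 11.29) = 14.585 kN/m³.
q_ult = c·N_c·s_c + q·N_q + 0.5·γ·B·N_γ·s_γ
     = 11.6 × 33.762 × 1.07 + 35.82 × 21.608 + 0.5 × 14.585 × 3.71 × 27.6 × 0.93
     = 419.06 + 774.02 + 694.47 = 1887.5 kPa.

q_ult ≈ 1890 kPa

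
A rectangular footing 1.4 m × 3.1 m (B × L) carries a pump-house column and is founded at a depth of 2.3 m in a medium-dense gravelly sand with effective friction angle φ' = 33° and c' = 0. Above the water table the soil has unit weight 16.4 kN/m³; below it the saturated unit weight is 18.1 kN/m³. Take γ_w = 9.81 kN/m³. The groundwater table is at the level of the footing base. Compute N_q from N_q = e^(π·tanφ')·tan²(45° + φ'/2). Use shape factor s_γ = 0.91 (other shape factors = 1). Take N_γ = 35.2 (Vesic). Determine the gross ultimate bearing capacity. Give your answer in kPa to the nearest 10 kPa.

q_ult ≈ 1170 kPa

tan33° = 0.6494, so N_q = e^(π×0.6494)·tan²(61.5°) = 7.692 × 3.392 = 26.09.
Effective surcharge at the founding depth q = γ·D_f = 16.4 × 2.3 = 37.72 kPa.
The water table coincides with the base, so in the self-weight term γ → γ' = 8.29 kN/m³.
q_ult = q·N_q + 0.5·γ·B·N_γ·s_γ
     = 37.72 × 26.092 + 0.5 × 8.29 × 1.4 × 35.2 × 0.91
     = 984.19 + 185.88 = 1170.1 kPa.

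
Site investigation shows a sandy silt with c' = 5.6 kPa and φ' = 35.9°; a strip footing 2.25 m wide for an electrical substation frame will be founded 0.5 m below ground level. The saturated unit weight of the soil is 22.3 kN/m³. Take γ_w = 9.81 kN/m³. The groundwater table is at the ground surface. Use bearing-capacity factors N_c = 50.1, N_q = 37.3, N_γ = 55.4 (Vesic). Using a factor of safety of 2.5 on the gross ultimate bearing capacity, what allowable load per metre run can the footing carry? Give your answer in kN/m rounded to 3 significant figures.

≈ 1160 kN/m

Water table at ground surface, so effective unit weight γ' = 22.3 − 9.81 = 12.49 kN/m³ is used throughout; overburden q = 12.49 × 0.5 = 6.245 kPa; the same γ' applies in the ½γBN_γ term.
Cohesion term c·N_c = 5.6 × 50.1 = 280.56 kPa; surcharge term q·N_q = 6.245 × 37.3 = 232.94 kPa; self-weight term 0.5·γ·B·N_γ = 0.5 × 12.49 × 2.25 × 55.4 = 778.44 kPa.
q_ult = 280.56 + 232.94 + 778.44 = 1291.9 kPa.
Gross allowable pressure q_all = 1291.9 / 2.5 = 516.78 kPa.
Allowable wall load = q_all × B = 516.78 × 2.25 = 1162.7 kN per metre run.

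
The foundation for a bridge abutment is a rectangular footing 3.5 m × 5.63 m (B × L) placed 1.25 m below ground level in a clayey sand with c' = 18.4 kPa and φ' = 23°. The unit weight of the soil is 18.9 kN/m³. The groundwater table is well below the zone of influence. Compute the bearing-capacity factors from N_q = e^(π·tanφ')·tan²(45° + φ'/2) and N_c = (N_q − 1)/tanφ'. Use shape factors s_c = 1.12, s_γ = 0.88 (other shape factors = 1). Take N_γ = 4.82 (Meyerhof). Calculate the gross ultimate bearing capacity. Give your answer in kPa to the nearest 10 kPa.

tan23° = 0.4245, so N_q = e^(π×0.4245)·tan²(56.5°) = 3.794 × 2.283 = 8.66.
N_c = (8.66 − 1)/tan23° = 18.05.
Overburden at base level: q = 18.9 × 1.25 = 23.625 kPa.
Cohesion term c·N_c·s_c = 18.4 × 18.049 × 1.12 = 371.95 kPa; surcharge term q·N_q = 23.625 × 8.6612 = 204.62 kPa; self-weight term 0.5·γ·B·N_γ·s_γ = 0.5 × 18.9 × 3.5 × 4.82 × 0.88 = 140.29 kPa.
q_ult = 371.95 + 204.62 + 140.29 = 716.86 kPa.

q_ult ≈ 720 kPa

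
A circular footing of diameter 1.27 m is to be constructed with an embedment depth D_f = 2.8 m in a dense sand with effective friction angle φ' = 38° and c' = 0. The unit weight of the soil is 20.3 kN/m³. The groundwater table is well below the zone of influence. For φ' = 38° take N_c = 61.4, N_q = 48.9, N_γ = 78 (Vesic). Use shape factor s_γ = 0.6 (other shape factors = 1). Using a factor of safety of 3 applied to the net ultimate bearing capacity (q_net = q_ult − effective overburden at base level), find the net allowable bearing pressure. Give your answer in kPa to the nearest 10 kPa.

q = γ·D_f = 20.3 × 2.8 = 56.84 kPa.
q·N_q = 56.84 × 48.9 = 2779.5 kPa
0.5·γ·B·N_γ·s_γ = 0.5 × 20.3 × 1.27 × 78 × 0.6 = 603.28 kPa
q_ult = 2779.5 + 603.28 = 3382.8 kPa.
Net ultimate: q_net = 3382.8 − 56.84 = 3325.9 kPa.
q_all(net) = 3325.9 / 3 = 1108.6 kPa.

q_all(net) ≈ 1110 kPa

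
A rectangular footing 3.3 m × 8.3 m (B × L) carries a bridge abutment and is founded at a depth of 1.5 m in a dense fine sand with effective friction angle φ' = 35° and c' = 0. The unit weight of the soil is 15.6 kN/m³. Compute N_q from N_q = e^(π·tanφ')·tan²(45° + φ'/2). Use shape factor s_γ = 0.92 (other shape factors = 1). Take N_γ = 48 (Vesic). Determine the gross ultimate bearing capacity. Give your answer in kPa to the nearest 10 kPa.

tan35° = 0.7002, so N_q = e^(π×0.7002)·tan²(62.5°) = 9.023 × 3.69 = 33.3.
Overburden at base level: q = 15.6 × 1.5 = 23.4 kPa.
Surcharge term q·N_q = 23.4 × 33.296 = 779.13 kPa; self-weight term 0.5·γ·B·N_γ·s_γ = 0.5 × 15.6 × 3.3 × 48 × 0.92 = 1136.7 kPa.
q_ult = 779.13 + 1136.7 = 1915.8 kPa.

q_ult ≈ 1920 kPa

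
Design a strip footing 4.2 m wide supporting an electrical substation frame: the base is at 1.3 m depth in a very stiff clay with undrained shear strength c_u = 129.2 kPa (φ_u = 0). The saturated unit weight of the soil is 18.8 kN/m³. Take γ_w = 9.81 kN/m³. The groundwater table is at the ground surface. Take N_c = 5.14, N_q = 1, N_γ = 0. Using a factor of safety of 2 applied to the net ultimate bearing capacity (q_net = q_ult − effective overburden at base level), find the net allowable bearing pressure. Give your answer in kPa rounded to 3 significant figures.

Water table at ground surface, so effective unit weight γ' = 18.8 − 9.81 = 8.99 kN/m³ is used throughout; overburden q = 8.99 × 1.3 = 11.687 kPa.
Cohesion term c·N_c = 129.2 × 5.14 = 664.09 kPa; surcharge term q·N_q = 11.687 × 1 = 11.687 kPa.
q_ult = 664.09 + 11.687 = 675.77 kPa.
Net ultimate: q_net = 675.77 − 11.687 = 664.09 kPa.
q_all(net) = 664.09 / 2 = 332.04 kPa.

q_all(net) ≈ 332 kPa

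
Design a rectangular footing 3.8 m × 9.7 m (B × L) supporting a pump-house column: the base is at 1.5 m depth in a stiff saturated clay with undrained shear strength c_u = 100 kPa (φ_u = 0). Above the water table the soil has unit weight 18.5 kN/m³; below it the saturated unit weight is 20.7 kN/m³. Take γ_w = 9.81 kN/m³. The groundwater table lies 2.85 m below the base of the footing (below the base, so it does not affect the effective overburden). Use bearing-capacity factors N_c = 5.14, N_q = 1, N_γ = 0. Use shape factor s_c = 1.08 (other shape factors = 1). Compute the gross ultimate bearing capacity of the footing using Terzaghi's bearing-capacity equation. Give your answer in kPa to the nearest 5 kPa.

q_ult ≈ 585 kPa

q = γ·D_f = 18.5 × 1.5 = 27.75 kPa.
c·N_c·s_c = 100 × 5.14 × 1.08 = 555.12 kPa
q·N_q = 27.75 × 1 = 27.75 kPa
q_ult = 555.12 + 27.75 = 582.87 kPa.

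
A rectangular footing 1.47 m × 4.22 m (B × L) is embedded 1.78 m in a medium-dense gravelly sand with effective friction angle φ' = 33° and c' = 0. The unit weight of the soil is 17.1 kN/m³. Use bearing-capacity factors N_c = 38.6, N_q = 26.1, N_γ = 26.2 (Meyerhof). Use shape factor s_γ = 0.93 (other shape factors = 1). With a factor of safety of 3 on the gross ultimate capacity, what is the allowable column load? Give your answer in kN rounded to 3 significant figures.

P_all ≈ 2280 kN

Effective surcharge at the founding depth q = γ·D_f = 17.1 × 1.78 = 30.438 kPa.
q_ult = q·N_q + 0.5·γ·B·N_γ·s_γ
     = 30.438 × 26.1 + 0.5 × 17.1 × 1.47 × 26.2 × 0.93
     = 794.43 + 306.24 = 1100.7 kPa.
Gross allowable pressure q_all = 1100.7 / 3 = 366.89 kPa.
Footing area = 6.2034 m², so allowable column load = 366.89 × 6.2034 = 2276 kN.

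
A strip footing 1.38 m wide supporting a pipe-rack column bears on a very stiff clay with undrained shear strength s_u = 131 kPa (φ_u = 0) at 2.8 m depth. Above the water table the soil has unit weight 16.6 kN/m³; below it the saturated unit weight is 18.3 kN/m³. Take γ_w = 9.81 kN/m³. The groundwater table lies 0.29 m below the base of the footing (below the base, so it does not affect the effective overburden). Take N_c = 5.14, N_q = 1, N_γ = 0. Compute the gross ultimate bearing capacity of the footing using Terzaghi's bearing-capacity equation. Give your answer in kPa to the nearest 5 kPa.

q = γ·D_f = 16.6 × 2.8 = 46.48 kPa.
c·N_c = 131 × 5.14 = 673.34 kPa
q·N_q = 46.48 × 1 = 46.48 kPa
q_ult = 673.34 + 46.48 = 719.82 kPa.

q_ult ≈ 720 kPa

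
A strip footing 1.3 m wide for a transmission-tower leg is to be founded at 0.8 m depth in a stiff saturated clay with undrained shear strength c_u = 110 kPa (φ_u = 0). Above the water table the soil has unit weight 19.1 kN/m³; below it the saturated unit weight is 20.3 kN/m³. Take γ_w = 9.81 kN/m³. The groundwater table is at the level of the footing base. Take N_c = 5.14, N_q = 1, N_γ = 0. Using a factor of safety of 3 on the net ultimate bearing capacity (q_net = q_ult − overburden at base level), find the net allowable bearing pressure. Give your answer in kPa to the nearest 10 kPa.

q = γ·D_f = 19.1 × 0.8 = 15.28 kPa.
c·N_c = 110 × 5.14 = 565.4 kPa
q·N_q = 15.28 × 1 = 15.28 kPa
q_ult = 565.4 + 15.28 = 580.68 kPa.
q_net = 580.68 − 15.28 = 565.4 kPa.
q_all(net) = 565.4 / 3 = 188.47 kPa.

q_all(net) ≈ 190 kPa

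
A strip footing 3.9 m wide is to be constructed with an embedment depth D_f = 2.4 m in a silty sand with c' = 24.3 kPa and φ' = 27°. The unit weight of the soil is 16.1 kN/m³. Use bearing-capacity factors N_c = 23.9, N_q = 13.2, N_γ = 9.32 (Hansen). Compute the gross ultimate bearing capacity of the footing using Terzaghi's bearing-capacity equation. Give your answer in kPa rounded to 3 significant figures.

q = γ·D_f = 16.1 × 2.4 = 38.64 kPa.
c·N_c = 24.3 × 23.9 = 580.77 kPa
q·N_q = 38.64 × 13.2 = 510.05 kPa
0.5·γ·B·N_γ = 0.5 × 16.1 × 3.9 × 9.32 = 292.6 kPa
q_ult = 580.77 + 510.05 + 292.6 = 1383.4 kPa.

q_ult ≈ 1380 kPa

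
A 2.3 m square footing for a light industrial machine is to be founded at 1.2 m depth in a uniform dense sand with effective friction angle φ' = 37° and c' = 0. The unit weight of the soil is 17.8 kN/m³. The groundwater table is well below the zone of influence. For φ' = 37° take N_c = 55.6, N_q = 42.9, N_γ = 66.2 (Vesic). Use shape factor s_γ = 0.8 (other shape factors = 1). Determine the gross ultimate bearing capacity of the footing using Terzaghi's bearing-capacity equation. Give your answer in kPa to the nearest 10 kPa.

q = γ·D_f = 17.8 × 1.2 = 21.36 kPa.
q·N_q = 21.36 × 42.9 = 916.34 kPa
0.5·γ·B·N_γ·s_γ = 0.5 × 17.8 × 2.3 × 66.2 × 0.8 = 1084.1 kPa
q_ult = 916.34 + 1084.1 = 2000.4 kPa.

q_ult ≈ 2000 kPa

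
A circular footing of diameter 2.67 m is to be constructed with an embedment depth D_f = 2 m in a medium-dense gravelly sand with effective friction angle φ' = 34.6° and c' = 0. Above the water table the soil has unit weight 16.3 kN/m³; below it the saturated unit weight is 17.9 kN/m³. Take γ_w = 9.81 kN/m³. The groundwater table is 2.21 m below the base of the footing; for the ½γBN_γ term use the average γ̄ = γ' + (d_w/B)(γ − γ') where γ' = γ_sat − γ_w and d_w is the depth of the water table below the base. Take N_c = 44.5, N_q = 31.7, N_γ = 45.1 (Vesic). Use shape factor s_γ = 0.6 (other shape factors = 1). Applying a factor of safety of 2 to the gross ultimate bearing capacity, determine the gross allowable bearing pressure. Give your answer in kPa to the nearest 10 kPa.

q_all ≈ 790 kPa

Overburden at base level: q = 16.3 × 2 = 32.6 kPa.
The water table is 2.21 m below the base (< B = 2.67 m), so the ½γBN_γ term uses γ̄ = γ' + (d_w/B)(γ − γ') = 8.09 + (2.21/2.67)(16.3 − 8.09) = 14.886 kN/m³.
Surcharge term q·N_q = 32.6 × 31.7 = 1033.4 kPa; self-weight term 0.5·γ·B·N_γ·s_γ = 0.5 × 14.886 × 2.67 × 45.1 × 0.6 = 537.74 kPa.
q_ult = 1033.4 + 537.74 = 1571.2 kPa.
q_all = q_ult / FS = 1571.2 / 2 = 785.58 kPa.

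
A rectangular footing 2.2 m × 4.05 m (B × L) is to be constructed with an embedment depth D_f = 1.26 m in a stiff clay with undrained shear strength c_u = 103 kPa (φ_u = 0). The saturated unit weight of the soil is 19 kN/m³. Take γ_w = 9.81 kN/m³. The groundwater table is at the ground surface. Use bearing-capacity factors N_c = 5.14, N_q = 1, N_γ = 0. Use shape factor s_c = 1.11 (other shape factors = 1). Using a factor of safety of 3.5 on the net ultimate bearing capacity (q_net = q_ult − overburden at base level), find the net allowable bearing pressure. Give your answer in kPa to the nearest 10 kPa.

q_all(net) ≈ 170 kPa

Water table at ground surface, so effective unit weight γ' = 19 − 9.81 = 9.19 kN/m³ is used throughout; overburden q = 9.19 × 1.26 = 11.579 kPa.
Cohesion term c·N_c·s_c = 103 × 5.14 × 1.11 = 587.66 kPa; surcharge term q·N_q = 11.579 × 1 = 11.579 kPa.
q_ult = 587.66 + 11.579 = 599.24 kPa.
q_net = 599.24 − 11.579 = 587.66 kPa.
q_all(net) = 587.66 / 3.5 = 167.9 kPa.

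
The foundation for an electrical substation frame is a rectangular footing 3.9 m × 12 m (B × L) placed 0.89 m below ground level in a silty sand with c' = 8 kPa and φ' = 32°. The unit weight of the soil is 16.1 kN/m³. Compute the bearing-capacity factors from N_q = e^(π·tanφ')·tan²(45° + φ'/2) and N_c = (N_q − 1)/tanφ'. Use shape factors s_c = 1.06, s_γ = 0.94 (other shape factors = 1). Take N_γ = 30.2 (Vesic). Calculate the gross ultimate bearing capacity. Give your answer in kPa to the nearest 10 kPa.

tan32° = 0.6249, so N_q = e^(π×0.6249)·tan²(61°) = 7.121 × 3.255 = 23.18.
N_c = (23.18 − 1)/tan32° = 35.49.
Effective surcharge at the founding depth q = γ·D_f = 16.1 × 0.89 = 14.329 kPa.
q_ult = c·N_c·s_c + q·N_q + 0.5·γ·B·N_γ·s_γ
     = 8 × 35.49 × 1.06 + 14.329 × 23.177 + 0.5 × 16.1 × 3.9 × 30.2 × 0.94
     = 300.96 + 332.1 + 891.24 = 1524.3 kPa.

q_ult ≈ 1520 kPa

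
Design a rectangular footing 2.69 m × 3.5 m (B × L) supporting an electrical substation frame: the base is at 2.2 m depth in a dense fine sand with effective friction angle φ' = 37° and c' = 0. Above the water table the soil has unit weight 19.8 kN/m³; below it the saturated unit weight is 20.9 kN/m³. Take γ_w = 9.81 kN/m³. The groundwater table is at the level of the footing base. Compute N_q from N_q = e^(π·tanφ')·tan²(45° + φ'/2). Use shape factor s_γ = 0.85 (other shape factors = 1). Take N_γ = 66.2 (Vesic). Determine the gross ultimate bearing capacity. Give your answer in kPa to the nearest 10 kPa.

tan37° = 0.7536, so N_q = e^(π×0.7536)·tan²(63.5°) = 10.669 × 4.023 = 42.92.
Overburden at base level: q = 19.8 × 2.2 = 43.56 kPa.
Below the base the soil is submerged, so the ½γBN_γ term uses γ' = 20.9 − 9.81 = 11.09 kN/m³.
Surcharge term q·N_q = 43.56 × 42.92 = 1869.6 kPa; self-weight term 0.5·γ·B·N_γ·s_γ = 0.5 × 11.09 × 2.69 × 66.2 × 0.85 = 839.33 kPa.
q_ult = 1869.6 + 839.33 = 2708.9 kPa.

q_ult ≈ 2710 kPa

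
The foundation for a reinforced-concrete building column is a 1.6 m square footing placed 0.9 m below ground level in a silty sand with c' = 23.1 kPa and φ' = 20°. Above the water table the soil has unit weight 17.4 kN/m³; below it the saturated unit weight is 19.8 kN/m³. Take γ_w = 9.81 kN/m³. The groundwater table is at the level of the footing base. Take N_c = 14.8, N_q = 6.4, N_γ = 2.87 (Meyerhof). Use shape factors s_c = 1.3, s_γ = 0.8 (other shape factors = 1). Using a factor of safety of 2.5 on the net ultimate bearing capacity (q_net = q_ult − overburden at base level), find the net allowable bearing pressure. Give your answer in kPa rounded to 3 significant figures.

q_all(net) ≈ 219 kPa

Overburden at base level: q = 17.4 × 0.9 = 15.66 kPa.
Below the base the soil is submerged, so the ½γBN_γ term uses γ' = 19.8 − 9.81 = 9.99 kN/m³.
Cohesion term c·N_c·s_c = 23.1 × 14.8 × 1.3 = 444.44 kPa; surcharge term q·N_q = 15.66 × 6.4 = 100.22 kPa; self-weight term 0.5·γ·B·N_γ·s_γ = 0.5 × 9.99 × 1.6 × 2.87 × 0.8 = 18.35 kPa.
q_ult = 444.44 + 100.22 + 18.35 = 563.02 kPa.
q_net = 563.02 − 15.66 = 547.36 kPa.
q_all(net) = 547.36 / 2.5 = 218.94 kPa.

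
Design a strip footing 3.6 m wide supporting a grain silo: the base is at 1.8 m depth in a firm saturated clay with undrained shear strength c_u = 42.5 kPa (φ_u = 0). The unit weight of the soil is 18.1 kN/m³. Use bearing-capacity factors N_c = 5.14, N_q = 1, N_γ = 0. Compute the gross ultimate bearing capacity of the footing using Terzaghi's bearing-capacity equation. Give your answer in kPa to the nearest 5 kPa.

q_ult ≈ 250 kPa

Effective surcharge at the founding depth q = γ·D_f = 18.1 × 1.8 = 32.58 kPa.
q_ult = c·N_c + q·N_q
     = 42.5 × 5.14 + 32.58 × 1
     = 218.45 + 32.58 = 251.03 kPa.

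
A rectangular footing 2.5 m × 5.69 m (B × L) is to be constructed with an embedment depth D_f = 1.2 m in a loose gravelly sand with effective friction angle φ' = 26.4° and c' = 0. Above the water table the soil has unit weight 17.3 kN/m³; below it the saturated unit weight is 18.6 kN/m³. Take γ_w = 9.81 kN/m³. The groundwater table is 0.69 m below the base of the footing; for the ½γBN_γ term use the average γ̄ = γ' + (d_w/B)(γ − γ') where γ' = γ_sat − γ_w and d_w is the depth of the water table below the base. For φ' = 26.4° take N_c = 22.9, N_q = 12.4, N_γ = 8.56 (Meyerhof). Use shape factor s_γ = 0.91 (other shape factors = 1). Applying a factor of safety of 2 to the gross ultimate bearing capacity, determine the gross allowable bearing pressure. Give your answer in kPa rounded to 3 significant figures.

q = γ·D_f = 17.3 × 1.2 = 20.76 kPa.
γ' = 8.79 kN/m³; averaging over the depth B below the base, γ̄ = γ' + (d_w/B)(γ − γ') = 11.139 kN/m³.
q·N_q = 20.76 × 12.4 = 257.42 kPa
0.5·γ·B·N_γ·s_γ = 0.5 × 11.139 × 2.5 × 8.56 × 0.91 = 108.46 kPa
q_ult = 257.42 + 108.46 = 365.88 kPa.
q_all = q_ult / FS = 365.88 / 2 = 182.94 kPa.

q_all ≈ 183 kPa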